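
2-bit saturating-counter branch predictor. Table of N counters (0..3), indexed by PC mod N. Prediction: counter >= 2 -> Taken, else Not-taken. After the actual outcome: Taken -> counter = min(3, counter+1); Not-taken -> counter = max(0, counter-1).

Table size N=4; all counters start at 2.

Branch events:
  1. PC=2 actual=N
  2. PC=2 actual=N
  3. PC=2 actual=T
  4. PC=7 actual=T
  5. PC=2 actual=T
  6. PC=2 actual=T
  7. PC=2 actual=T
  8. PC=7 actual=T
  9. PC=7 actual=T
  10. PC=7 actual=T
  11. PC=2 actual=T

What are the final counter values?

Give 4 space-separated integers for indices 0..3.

Answer: 2 2 3 3

Derivation:
Ev 1: PC=2 idx=2 pred=T actual=N -> ctr[2]=1
Ev 2: PC=2 idx=2 pred=N actual=N -> ctr[2]=0
Ev 3: PC=2 idx=2 pred=N actual=T -> ctr[2]=1
Ev 4: PC=7 idx=3 pred=T actual=T -> ctr[3]=3
Ev 5: PC=2 idx=2 pred=N actual=T -> ctr[2]=2
Ev 6: PC=2 idx=2 pred=T actual=T -> ctr[2]=3
Ev 7: PC=2 idx=2 pred=T actual=T -> ctr[2]=3
Ev 8: PC=7 idx=3 pred=T actual=T -> ctr[3]=3
Ev 9: PC=7 idx=3 pred=T actual=T -> ctr[3]=3
Ev 10: PC=7 idx=3 pred=T actual=T -> ctr[3]=3
Ev 11: PC=2 idx=2 pred=T actual=T -> ctr[2]=3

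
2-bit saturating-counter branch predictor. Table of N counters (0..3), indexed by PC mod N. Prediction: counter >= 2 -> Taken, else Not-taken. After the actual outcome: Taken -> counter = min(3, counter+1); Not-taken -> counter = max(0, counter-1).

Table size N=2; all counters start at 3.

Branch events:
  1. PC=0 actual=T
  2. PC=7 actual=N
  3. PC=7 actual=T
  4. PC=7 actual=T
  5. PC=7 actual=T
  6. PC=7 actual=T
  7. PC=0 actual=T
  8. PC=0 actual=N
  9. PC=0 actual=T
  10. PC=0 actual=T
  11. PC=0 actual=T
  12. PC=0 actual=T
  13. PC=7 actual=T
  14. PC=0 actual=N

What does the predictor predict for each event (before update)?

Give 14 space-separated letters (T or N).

Ev 1: PC=0 idx=0 pred=T actual=T -> ctr[0]=3
Ev 2: PC=7 idx=1 pred=T actual=N -> ctr[1]=2
Ev 3: PC=7 idx=1 pred=T actual=T -> ctr[1]=3
Ev 4: PC=7 idx=1 pred=T actual=T -> ctr[1]=3
Ev 5: PC=7 idx=1 pred=T actual=T -> ctr[1]=3
Ev 6: PC=7 idx=1 pred=T actual=T -> ctr[1]=3
Ev 7: PC=0 idx=0 pred=T actual=T -> ctr[0]=3
Ev 8: PC=0 idx=0 pred=T actual=N -> ctr[0]=2
Ev 9: PC=0 idx=0 pred=T actual=T -> ctr[0]=3
Ev 10: PC=0 idx=0 pred=T actual=T -> ctr[0]=3
Ev 11: PC=0 idx=0 pred=T actual=T -> ctr[0]=3
Ev 12: PC=0 idx=0 pred=T actual=T -> ctr[0]=3
Ev 13: PC=7 idx=1 pred=T actual=T -> ctr[1]=3
Ev 14: PC=0 idx=0 pred=T actual=N -> ctr[0]=2

Answer: T T T T T T T T T T T T T T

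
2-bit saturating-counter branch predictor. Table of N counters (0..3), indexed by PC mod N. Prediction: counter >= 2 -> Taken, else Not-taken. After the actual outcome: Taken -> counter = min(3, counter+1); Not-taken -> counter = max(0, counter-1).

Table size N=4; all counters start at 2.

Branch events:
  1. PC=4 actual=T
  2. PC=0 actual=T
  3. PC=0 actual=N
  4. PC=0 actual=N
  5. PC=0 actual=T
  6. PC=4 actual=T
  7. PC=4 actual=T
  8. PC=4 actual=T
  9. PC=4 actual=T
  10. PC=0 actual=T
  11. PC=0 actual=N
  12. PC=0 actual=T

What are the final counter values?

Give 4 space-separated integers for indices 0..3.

Answer: 3 2 2 2

Derivation:
Ev 1: PC=4 idx=0 pred=T actual=T -> ctr[0]=3
Ev 2: PC=0 idx=0 pred=T actual=T -> ctr[0]=3
Ev 3: PC=0 idx=0 pred=T actual=N -> ctr[0]=2
Ev 4: PC=0 idx=0 pred=T actual=N -> ctr[0]=1
Ev 5: PC=0 idx=0 pred=N actual=T -> ctr[0]=2
Ev 6: PC=4 idx=0 pred=T actual=T -> ctr[0]=3
Ev 7: PC=4 idx=0 pred=T actual=T -> ctr[0]=3
Ev 8: PC=4 idx=0 pred=T actual=T -> ctr[0]=3
Ev 9: PC=4 idx=0 pred=T actual=T -> ctr[0]=3
Ev 10: PC=0 idx=0 pred=T actual=T -> ctr[0]=3
Ev 11: PC=0 idx=0 pred=T actual=N -> ctr[0]=2
Ev 12: PC=0 idx=0 pred=T actual=T -> ctr[0]=3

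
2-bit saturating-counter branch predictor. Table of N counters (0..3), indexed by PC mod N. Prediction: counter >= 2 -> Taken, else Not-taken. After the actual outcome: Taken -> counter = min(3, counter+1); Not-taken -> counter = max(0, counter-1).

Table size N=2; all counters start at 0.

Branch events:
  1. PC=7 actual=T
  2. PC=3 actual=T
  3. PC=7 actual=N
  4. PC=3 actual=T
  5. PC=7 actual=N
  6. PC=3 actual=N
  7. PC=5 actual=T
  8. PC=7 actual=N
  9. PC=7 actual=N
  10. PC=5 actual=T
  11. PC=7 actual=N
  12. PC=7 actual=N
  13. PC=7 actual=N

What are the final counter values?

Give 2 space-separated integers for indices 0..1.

Answer: 0 0

Derivation:
Ev 1: PC=7 idx=1 pred=N actual=T -> ctr[1]=1
Ev 2: PC=3 idx=1 pred=N actual=T -> ctr[1]=2
Ev 3: PC=7 idx=1 pred=T actual=N -> ctr[1]=1
Ev 4: PC=3 idx=1 pred=N actual=T -> ctr[1]=2
Ev 5: PC=7 idx=1 pred=T actual=N -> ctr[1]=1
Ev 6: PC=3 idx=1 pred=N actual=N -> ctr[1]=0
Ev 7: PC=5 idx=1 pred=N actual=T -> ctr[1]=1
Ev 8: PC=7 idx=1 pred=N actual=N -> ctr[1]=0
Ev 9: PC=7 idx=1 pred=N actual=N -> ctr[1]=0
Ev 10: PC=5 idx=1 pred=N actual=T -> ctr[1]=1
Ev 11: PC=7 idx=1 pred=N actual=N -> ctr[1]=0
Ev 12: PC=7 idx=1 pred=N actual=N -> ctr[1]=0
Ev 13: PC=7 idx=1 pred=N actual=N -> ctr[1]=0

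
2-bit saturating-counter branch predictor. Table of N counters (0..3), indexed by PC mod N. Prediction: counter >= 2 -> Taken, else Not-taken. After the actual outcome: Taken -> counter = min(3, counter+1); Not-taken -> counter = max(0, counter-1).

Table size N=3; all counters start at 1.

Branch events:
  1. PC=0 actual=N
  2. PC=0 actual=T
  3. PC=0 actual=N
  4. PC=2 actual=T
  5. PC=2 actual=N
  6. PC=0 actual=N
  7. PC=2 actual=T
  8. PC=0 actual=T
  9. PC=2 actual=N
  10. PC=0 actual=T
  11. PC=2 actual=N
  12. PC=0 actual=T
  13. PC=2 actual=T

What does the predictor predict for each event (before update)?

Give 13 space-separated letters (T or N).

Ev 1: PC=0 idx=0 pred=N actual=N -> ctr[0]=0
Ev 2: PC=0 idx=0 pred=N actual=T -> ctr[0]=1
Ev 3: PC=0 idx=0 pred=N actual=N -> ctr[0]=0
Ev 4: PC=2 idx=2 pred=N actual=T -> ctr[2]=2
Ev 5: PC=2 idx=2 pred=T actual=N -> ctr[2]=1
Ev 6: PC=0 idx=0 pred=N actual=N -> ctr[0]=0
Ev 7: PC=2 idx=2 pred=N actual=T -> ctr[2]=2
Ev 8: PC=0 idx=0 pred=N actual=T -> ctr[0]=1
Ev 9: PC=2 idx=2 pred=T actual=N -> ctr[2]=1
Ev 10: PC=0 idx=0 pred=N actual=T -> ctr[0]=2
Ev 11: PC=2 idx=2 pred=N actual=N -> ctr[2]=0
Ev 12: PC=0 idx=0 pred=T actual=T -> ctr[0]=3
Ev 13: PC=2 idx=2 pred=N actual=T -> ctr[2]=1

Answer: N N N N T N N N T N N T N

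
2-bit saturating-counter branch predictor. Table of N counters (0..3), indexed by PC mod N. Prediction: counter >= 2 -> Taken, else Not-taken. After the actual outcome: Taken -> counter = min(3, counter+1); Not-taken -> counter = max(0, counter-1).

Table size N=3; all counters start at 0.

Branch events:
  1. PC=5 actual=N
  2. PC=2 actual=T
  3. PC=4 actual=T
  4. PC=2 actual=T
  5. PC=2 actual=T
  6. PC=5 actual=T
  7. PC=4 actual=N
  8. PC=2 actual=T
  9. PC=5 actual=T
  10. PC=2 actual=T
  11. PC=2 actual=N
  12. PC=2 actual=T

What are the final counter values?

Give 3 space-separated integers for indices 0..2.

Answer: 0 0 3

Derivation:
Ev 1: PC=5 idx=2 pred=N actual=N -> ctr[2]=0
Ev 2: PC=2 idx=2 pred=N actual=T -> ctr[2]=1
Ev 3: PC=4 idx=1 pred=N actual=T -> ctr[1]=1
Ev 4: PC=2 idx=2 pred=N actual=T -> ctr[2]=2
Ev 5: PC=2 idx=2 pred=T actual=T -> ctr[2]=3
Ev 6: PC=5 idx=2 pred=T actual=T -> ctr[2]=3
Ev 7: PC=4 idx=1 pred=N actual=N -> ctr[1]=0
Ev 8: PC=2 idx=2 pred=T actual=T -> ctr[2]=3
Ev 9: PC=5 idx=2 pred=T actual=T -> ctr[2]=3
Ev 10: PC=2 idx=2 pred=T actual=T -> ctr[2]=3
Ev 11: PC=2 idx=2 pred=T actual=N -> ctr[2]=2
Ev 12: PC=2 idx=2 pred=T actual=T -> ctr[2]=3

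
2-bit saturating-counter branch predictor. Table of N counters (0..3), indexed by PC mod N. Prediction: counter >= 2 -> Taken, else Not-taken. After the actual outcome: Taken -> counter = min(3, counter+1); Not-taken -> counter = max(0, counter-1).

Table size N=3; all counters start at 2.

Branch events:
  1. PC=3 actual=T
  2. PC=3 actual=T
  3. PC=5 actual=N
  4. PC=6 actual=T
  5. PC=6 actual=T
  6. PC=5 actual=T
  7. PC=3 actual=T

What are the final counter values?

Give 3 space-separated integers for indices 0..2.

Ev 1: PC=3 idx=0 pred=T actual=T -> ctr[0]=3
Ev 2: PC=3 idx=0 pred=T actual=T -> ctr[0]=3
Ev 3: PC=5 idx=2 pred=T actual=N -> ctr[2]=1
Ev 4: PC=6 idx=0 pred=T actual=T -> ctr[0]=3
Ev 5: PC=6 idx=0 pred=T actual=T -> ctr[0]=3
Ev 6: PC=5 idx=2 pred=N actual=T -> ctr[2]=2
Ev 7: PC=3 idx=0 pred=T actual=T -> ctr[0]=3

Answer: 3 2 2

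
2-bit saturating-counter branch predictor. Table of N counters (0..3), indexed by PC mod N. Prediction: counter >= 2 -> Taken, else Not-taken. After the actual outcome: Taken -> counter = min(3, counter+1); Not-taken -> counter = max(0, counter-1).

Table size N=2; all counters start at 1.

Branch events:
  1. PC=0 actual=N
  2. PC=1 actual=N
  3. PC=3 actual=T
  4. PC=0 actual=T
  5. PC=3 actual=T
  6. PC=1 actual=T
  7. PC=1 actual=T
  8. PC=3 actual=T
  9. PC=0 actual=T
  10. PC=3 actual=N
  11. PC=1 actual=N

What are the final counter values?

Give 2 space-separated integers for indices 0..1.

Answer: 2 1

Derivation:
Ev 1: PC=0 idx=0 pred=N actual=N -> ctr[0]=0
Ev 2: PC=1 idx=1 pred=N actual=N -> ctr[1]=0
Ev 3: PC=3 idx=1 pred=N actual=T -> ctr[1]=1
Ev 4: PC=0 idx=0 pred=N actual=T -> ctr[0]=1
Ev 5: PC=3 idx=1 pred=N actual=T -> ctr[1]=2
Ev 6: PC=1 idx=1 pred=T actual=T -> ctr[1]=3
Ev 7: PC=1 idx=1 pred=T actual=T -> ctr[1]=3
Ev 8: PC=3 idx=1 pred=T actual=T -> ctr[1]=3
Ev 9: PC=0 idx=0 pred=N actual=T -> ctr[0]=2
Ev 10: PC=3 idx=1 pred=T actual=N -> ctr[1]=2
Ev 11: PC=1 idx=1 pred=T actual=N -> ctr[1]=1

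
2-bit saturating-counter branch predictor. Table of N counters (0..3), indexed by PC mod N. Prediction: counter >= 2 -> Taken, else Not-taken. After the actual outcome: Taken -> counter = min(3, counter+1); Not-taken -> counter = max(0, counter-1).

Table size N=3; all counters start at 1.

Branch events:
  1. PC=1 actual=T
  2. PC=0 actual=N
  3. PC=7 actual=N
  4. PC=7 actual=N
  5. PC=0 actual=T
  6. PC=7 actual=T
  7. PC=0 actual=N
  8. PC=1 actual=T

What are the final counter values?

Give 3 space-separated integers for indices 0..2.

Answer: 0 2 1

Derivation:
Ev 1: PC=1 idx=1 pred=N actual=T -> ctr[1]=2
Ev 2: PC=0 idx=0 pred=N actual=N -> ctr[0]=0
Ev 3: PC=7 idx=1 pred=T actual=N -> ctr[1]=1
Ev 4: PC=7 idx=1 pred=N actual=N -> ctr[1]=0
Ev 5: PC=0 idx=0 pred=N actual=T -> ctr[0]=1
Ev 6: PC=7 idx=1 pred=N actual=T -> ctr[1]=1
Ev 7: PC=0 idx=0 pred=N actual=N -> ctr[0]=0
Ev 8: PC=1 idx=1 pred=N actual=T -> ctr[1]=2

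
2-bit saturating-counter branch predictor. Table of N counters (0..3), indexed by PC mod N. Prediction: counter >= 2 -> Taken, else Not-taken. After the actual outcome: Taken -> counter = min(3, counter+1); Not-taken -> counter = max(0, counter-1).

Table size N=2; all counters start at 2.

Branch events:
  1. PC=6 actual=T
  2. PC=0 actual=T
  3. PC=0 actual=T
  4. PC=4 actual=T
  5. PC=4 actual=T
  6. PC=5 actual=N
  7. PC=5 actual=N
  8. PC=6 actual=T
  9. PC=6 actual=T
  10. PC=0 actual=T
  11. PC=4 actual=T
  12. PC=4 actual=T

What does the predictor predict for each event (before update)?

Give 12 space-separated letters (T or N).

Answer: T T T T T T N T T T T T

Derivation:
Ev 1: PC=6 idx=0 pred=T actual=T -> ctr[0]=3
Ev 2: PC=0 idx=0 pred=T actual=T -> ctr[0]=3
Ev 3: PC=0 idx=0 pred=T actual=T -> ctr[0]=3
Ev 4: PC=4 idx=0 pred=T actual=T -> ctr[0]=3
Ev 5: PC=4 idx=0 pred=T actual=T -> ctr[0]=3
Ev 6: PC=5 idx=1 pred=T actual=N -> ctr[1]=1
Ev 7: PC=5 idx=1 pred=N actual=N -> ctr[1]=0
Ev 8: PC=6 idx=0 pred=T actual=T -> ctr[0]=3
Ev 9: PC=6 idx=0 pred=T actual=T -> ctr[0]=3
Ev 10: PC=0 idx=0 pred=T actual=T -> ctr[0]=3
Ev 11: PC=4 idx=0 pred=T actual=T -> ctr[0]=3
Ev 12: PC=4 idx=0 pred=T actual=T -> ctr[0]=3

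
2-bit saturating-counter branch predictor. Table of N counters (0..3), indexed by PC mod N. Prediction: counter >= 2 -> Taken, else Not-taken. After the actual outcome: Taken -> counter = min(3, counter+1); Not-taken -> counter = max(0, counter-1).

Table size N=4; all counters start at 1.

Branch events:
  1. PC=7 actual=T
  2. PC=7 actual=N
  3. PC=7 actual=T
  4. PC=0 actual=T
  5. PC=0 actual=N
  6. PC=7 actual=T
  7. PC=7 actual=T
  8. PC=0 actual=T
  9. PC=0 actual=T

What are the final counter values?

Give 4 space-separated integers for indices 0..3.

Answer: 3 1 1 3

Derivation:
Ev 1: PC=7 idx=3 pred=N actual=T -> ctr[3]=2
Ev 2: PC=7 idx=3 pred=T actual=N -> ctr[3]=1
Ev 3: PC=7 idx=3 pred=N actual=T -> ctr[3]=2
Ev 4: PC=0 idx=0 pred=N actual=T -> ctr[0]=2
Ev 5: PC=0 idx=0 pred=T actual=N -> ctr[0]=1
Ev 6: PC=7 idx=3 pred=T actual=T -> ctr[3]=3
Ev 7: PC=7 idx=3 pred=T actual=T -> ctr[3]=3
Ev 8: PC=0 idx=0 pred=N actual=T -> ctr[0]=2
Ev 9: PC=0 idx=0 pred=T actual=T -> ctr[0]=3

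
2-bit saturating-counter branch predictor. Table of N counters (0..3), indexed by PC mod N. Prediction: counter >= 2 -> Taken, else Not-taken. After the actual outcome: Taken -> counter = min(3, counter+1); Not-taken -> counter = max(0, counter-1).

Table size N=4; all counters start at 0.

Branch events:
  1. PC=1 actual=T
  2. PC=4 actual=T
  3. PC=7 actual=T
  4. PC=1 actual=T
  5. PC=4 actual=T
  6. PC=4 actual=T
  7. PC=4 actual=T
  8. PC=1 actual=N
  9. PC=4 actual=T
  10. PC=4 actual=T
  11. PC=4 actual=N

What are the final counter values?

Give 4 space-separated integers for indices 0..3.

Ev 1: PC=1 idx=1 pred=N actual=T -> ctr[1]=1
Ev 2: PC=4 idx=0 pred=N actual=T -> ctr[0]=1
Ev 3: PC=7 idx=3 pred=N actual=T -> ctr[3]=1
Ev 4: PC=1 idx=1 pred=N actual=T -> ctr[1]=2
Ev 5: PC=4 idx=0 pred=N actual=T -> ctr[0]=2
Ev 6: PC=4 idx=0 pred=T actual=T -> ctr[0]=3
Ev 7: PC=4 idx=0 pred=T actual=T -> ctr[0]=3
Ev 8: PC=1 idx=1 pred=T actual=N -> ctr[1]=1
Ev 9: PC=4 idx=0 pred=T actual=T -> ctr[0]=3
Ev 10: PC=4 idx=0 pred=T actual=T -> ctr[0]=3
Ev 11: PC=4 idx=0 pred=T actual=N -> ctr[0]=2

Answer: 2 1 0 1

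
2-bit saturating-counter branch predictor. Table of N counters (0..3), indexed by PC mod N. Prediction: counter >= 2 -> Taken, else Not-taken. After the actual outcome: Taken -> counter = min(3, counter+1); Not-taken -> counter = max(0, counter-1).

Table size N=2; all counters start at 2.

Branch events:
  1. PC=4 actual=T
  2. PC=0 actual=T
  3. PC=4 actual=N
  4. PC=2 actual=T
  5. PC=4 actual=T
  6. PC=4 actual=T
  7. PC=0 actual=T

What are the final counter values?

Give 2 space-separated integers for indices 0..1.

Ev 1: PC=4 idx=0 pred=T actual=T -> ctr[0]=3
Ev 2: PC=0 idx=0 pred=T actual=T -> ctr[0]=3
Ev 3: PC=4 idx=0 pred=T actual=N -> ctr[0]=2
Ev 4: PC=2 idx=0 pred=T actual=T -> ctr[0]=3
Ev 5: PC=4 idx=0 pred=T actual=T -> ctr[0]=3
Ev 6: PC=4 idx=0 pred=T actual=T -> ctr[0]=3
Ev 7: PC=0 idx=0 pred=T actual=T -> ctr[0]=3

Answer: 3 2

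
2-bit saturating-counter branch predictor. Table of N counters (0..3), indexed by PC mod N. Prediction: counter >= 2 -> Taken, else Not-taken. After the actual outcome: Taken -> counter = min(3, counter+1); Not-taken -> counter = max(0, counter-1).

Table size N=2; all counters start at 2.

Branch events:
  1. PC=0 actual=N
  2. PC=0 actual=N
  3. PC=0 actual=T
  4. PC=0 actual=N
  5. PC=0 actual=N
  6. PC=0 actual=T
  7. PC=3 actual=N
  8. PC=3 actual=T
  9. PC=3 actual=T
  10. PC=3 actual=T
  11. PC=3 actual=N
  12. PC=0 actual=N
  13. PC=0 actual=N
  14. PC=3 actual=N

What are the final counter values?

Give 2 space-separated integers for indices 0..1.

Ev 1: PC=0 idx=0 pred=T actual=N -> ctr[0]=1
Ev 2: PC=0 idx=0 pred=N actual=N -> ctr[0]=0
Ev 3: PC=0 idx=0 pred=N actual=T -> ctr[0]=1
Ev 4: PC=0 idx=0 pred=N actual=N -> ctr[0]=0
Ev 5: PC=0 idx=0 pred=N actual=N -> ctr[0]=0
Ev 6: PC=0 idx=0 pred=N actual=T -> ctr[0]=1
Ev 7: PC=3 idx=1 pred=T actual=N -> ctr[1]=1
Ev 8: PC=3 idx=1 pred=N actual=T -> ctr[1]=2
Ev 9: PC=3 idx=1 pred=T actual=T -> ctr[1]=3
Ev 10: PC=3 idx=1 pred=T actual=T -> ctr[1]=3
Ev 11: PC=3 idx=1 pred=T actual=N -> ctr[1]=2
Ev 12: PC=0 idx=0 pred=N actual=N -> ctr[0]=0
Ev 13: PC=0 idx=0 pred=N actual=N -> ctr[0]=0
Ev 14: PC=3 idx=1 pred=T actual=N -> ctr[1]=1

Answer: 0 1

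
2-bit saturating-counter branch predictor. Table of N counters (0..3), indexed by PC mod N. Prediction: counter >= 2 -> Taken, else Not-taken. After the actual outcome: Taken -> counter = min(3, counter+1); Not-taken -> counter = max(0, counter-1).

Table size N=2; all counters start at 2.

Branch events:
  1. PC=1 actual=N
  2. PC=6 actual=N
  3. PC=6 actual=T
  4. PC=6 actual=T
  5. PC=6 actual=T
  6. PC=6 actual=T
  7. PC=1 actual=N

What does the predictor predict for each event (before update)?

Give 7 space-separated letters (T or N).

Answer: T T N T T T N

Derivation:
Ev 1: PC=1 idx=1 pred=T actual=N -> ctr[1]=1
Ev 2: PC=6 idx=0 pred=T actual=N -> ctr[0]=1
Ev 3: PC=6 idx=0 pred=N actual=T -> ctr[0]=2
Ev 4: PC=6 idx=0 pred=T actual=T -> ctr[0]=3
Ev 5: PC=6 idx=0 pred=T actual=T -> ctr[0]=3
Ev 6: PC=6 idx=0 pred=T actual=T -> ctr[0]=3
Ev 7: PC=1 idx=1 pred=N actual=N -> ctr[1]=0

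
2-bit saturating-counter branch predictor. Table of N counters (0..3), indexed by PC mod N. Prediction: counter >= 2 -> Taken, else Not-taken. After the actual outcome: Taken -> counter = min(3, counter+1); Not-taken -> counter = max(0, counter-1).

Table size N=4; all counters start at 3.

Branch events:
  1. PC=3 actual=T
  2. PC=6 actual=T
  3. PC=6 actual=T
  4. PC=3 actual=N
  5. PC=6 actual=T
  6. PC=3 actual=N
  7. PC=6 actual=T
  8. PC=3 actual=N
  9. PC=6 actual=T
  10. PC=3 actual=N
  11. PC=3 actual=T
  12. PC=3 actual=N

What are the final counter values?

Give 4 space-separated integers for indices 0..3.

Ev 1: PC=3 idx=3 pred=T actual=T -> ctr[3]=3
Ev 2: PC=6 idx=2 pred=T actual=T -> ctr[2]=3
Ev 3: PC=6 idx=2 pred=T actual=T -> ctr[2]=3
Ev 4: PC=3 idx=3 pred=T actual=N -> ctr[3]=2
Ev 5: PC=6 idx=2 pred=T actual=T -> ctr[2]=3
Ev 6: PC=3 idx=3 pred=T actual=N -> ctr[3]=1
Ev 7: PC=6 idx=2 pred=T actual=T -> ctr[2]=3
Ev 8: PC=3 idx=3 pred=N actual=N -> ctr[3]=0
Ev 9: PC=6 idx=2 pred=T actual=T -> ctr[2]=3
Ev 10: PC=3 idx=3 pred=N actual=N -> ctr[3]=0
Ev 11: PC=3 idx=3 pred=N actual=T -> ctr[3]=1
Ev 12: PC=3 idx=3 pred=N actual=N -> ctr[3]=0

Answer: 3 3 3 0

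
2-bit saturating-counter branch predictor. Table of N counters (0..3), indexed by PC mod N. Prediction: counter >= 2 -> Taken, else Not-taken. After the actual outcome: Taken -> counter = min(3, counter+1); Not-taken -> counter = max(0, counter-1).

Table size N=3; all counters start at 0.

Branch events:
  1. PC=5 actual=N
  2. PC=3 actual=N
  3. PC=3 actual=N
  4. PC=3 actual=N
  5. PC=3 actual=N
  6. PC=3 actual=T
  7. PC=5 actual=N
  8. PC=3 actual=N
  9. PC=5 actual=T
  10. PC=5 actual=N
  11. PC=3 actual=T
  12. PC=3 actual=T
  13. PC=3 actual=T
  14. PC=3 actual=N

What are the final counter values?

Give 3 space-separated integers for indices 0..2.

Answer: 2 0 0

Derivation:
Ev 1: PC=5 idx=2 pred=N actual=N -> ctr[2]=0
Ev 2: PC=3 idx=0 pred=N actual=N -> ctr[0]=0
Ev 3: PC=3 idx=0 pred=N actual=N -> ctr[0]=0
Ev 4: PC=3 idx=0 pred=N actual=N -> ctr[0]=0
Ev 5: PC=3 idx=0 pred=N actual=N -> ctr[0]=0
Ev 6: PC=3 idx=0 pred=N actual=T -> ctr[0]=1
Ev 7: PC=5 idx=2 pred=N actual=N -> ctr[2]=0
Ev 8: PC=3 idx=0 pred=N actual=N -> ctr[0]=0
Ev 9: PC=5 idx=2 pred=N actual=T -> ctr[2]=1
Ev 10: PC=5 idx=2 pred=N actual=N -> ctr[2]=0
Ev 11: PC=3 idx=0 pred=N actual=T -> ctr[0]=1
Ev 12: PC=3 idx=0 pred=N actual=T -> ctr[0]=2
Ev 13: PC=3 idx=0 pred=T actual=T -> ctr[0]=3
Ev 14: PC=3 idx=0 pred=T actual=N -> ctr[0]=2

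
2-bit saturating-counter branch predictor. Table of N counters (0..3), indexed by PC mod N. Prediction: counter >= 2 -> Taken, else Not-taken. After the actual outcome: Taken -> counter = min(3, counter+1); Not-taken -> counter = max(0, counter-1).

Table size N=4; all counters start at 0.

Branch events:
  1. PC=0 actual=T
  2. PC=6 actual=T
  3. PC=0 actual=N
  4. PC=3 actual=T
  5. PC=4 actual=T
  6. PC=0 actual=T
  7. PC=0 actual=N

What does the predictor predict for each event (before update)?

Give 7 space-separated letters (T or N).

Ev 1: PC=0 idx=0 pred=N actual=T -> ctr[0]=1
Ev 2: PC=6 idx=2 pred=N actual=T -> ctr[2]=1
Ev 3: PC=0 idx=0 pred=N actual=N -> ctr[0]=0
Ev 4: PC=3 idx=3 pred=N actual=T -> ctr[3]=1
Ev 5: PC=4 idx=0 pred=N actual=T -> ctr[0]=1
Ev 6: PC=0 idx=0 pred=N actual=T -> ctr[0]=2
Ev 7: PC=0 idx=0 pred=T actual=N -> ctr[0]=1

Answer: N N N N N N T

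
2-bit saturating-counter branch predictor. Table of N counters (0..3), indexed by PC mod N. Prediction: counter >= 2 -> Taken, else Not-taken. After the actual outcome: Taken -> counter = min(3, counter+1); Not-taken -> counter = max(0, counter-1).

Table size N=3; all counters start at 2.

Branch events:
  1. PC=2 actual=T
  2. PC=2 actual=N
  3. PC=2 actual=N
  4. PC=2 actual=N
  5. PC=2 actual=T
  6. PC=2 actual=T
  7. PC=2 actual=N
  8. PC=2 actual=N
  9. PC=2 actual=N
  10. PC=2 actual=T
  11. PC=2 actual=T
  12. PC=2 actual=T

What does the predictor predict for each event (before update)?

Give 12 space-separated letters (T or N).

Ev 1: PC=2 idx=2 pred=T actual=T -> ctr[2]=3
Ev 2: PC=2 idx=2 pred=T actual=N -> ctr[2]=2
Ev 3: PC=2 idx=2 pred=T actual=N -> ctr[2]=1
Ev 4: PC=2 idx=2 pred=N actual=N -> ctr[2]=0
Ev 5: PC=2 idx=2 pred=N actual=T -> ctr[2]=1
Ev 6: PC=2 idx=2 pred=N actual=T -> ctr[2]=2
Ev 7: PC=2 idx=2 pred=T actual=N -> ctr[2]=1
Ev 8: PC=2 idx=2 pred=N actual=N -> ctr[2]=0
Ev 9: PC=2 idx=2 pred=N actual=N -> ctr[2]=0
Ev 10: PC=2 idx=2 pred=N actual=T -> ctr[2]=1
Ev 11: PC=2 idx=2 pred=N actual=T -> ctr[2]=2
Ev 12: PC=2 idx=2 pred=T actual=T -> ctr[2]=3

Answer: T T T N N N T N N N N T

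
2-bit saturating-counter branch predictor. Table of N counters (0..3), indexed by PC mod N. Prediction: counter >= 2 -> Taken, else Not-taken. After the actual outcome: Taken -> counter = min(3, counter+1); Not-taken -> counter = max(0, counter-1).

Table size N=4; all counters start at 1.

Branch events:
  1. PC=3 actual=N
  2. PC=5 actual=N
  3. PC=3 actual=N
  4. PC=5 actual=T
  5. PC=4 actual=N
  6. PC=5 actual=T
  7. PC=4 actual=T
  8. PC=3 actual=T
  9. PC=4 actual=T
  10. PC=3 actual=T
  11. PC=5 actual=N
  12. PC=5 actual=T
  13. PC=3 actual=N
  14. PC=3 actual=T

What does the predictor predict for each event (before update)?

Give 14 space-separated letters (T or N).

Answer: N N N N N N N N N N T N T N

Derivation:
Ev 1: PC=3 idx=3 pred=N actual=N -> ctr[3]=0
Ev 2: PC=5 idx=1 pred=N actual=N -> ctr[1]=0
Ev 3: PC=3 idx=3 pred=N actual=N -> ctr[3]=0
Ev 4: PC=5 idx=1 pred=N actual=T -> ctr[1]=1
Ev 5: PC=4 idx=0 pred=N actual=N -> ctr[0]=0
Ev 6: PC=5 idx=1 pred=N actual=T -> ctr[1]=2
Ev 7: PC=4 idx=0 pred=N actual=T -> ctr[0]=1
Ev 8: PC=3 idx=3 pred=N actual=T -> ctr[3]=1
Ev 9: PC=4 idx=0 pred=N actual=T -> ctr[0]=2
Ev 10: PC=3 idx=3 pred=N actual=T -> ctr[3]=2
Ev 11: PC=5 idx=1 pred=T actual=N -> ctr[1]=1
Ev 12: PC=5 idx=1 pred=N actual=T -> ctr[1]=2
Ev 13: PC=3 idx=3 pred=T actual=N -> ctr[3]=1
Ev 14: PC=3 idx=3 pred=N actual=T -> ctr[3]=2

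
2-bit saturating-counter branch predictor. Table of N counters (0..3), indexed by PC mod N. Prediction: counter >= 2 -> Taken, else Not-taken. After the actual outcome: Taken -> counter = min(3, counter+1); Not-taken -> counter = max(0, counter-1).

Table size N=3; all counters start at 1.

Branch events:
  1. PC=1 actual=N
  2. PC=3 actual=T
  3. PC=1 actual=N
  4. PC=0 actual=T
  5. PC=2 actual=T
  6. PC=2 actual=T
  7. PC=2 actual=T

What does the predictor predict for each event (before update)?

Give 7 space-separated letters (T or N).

Ev 1: PC=1 idx=1 pred=N actual=N -> ctr[1]=0
Ev 2: PC=3 idx=0 pred=N actual=T -> ctr[0]=2
Ev 3: PC=1 idx=1 pred=N actual=N -> ctr[1]=0
Ev 4: PC=0 idx=0 pred=T actual=T -> ctr[0]=3
Ev 5: PC=2 idx=2 pred=N actual=T -> ctr[2]=2
Ev 6: PC=2 idx=2 pred=T actual=T -> ctr[2]=3
Ev 7: PC=2 idx=2 pred=T actual=T -> ctr[2]=3

Answer: N N N T N T T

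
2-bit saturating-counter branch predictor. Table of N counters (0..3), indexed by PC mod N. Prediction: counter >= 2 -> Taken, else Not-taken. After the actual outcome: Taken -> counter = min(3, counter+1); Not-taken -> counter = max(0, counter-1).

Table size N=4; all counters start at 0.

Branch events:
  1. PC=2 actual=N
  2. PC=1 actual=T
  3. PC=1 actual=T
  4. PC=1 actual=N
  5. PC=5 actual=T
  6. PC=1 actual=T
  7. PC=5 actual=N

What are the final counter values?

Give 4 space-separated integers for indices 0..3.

Answer: 0 2 0 0

Derivation:
Ev 1: PC=2 idx=2 pred=N actual=N -> ctr[2]=0
Ev 2: PC=1 idx=1 pred=N actual=T -> ctr[1]=1
Ev 3: PC=1 idx=1 pred=N actual=T -> ctr[1]=2
Ev 4: PC=1 idx=1 pred=T actual=N -> ctr[1]=1
Ev 5: PC=5 idx=1 pred=N actual=T -> ctr[1]=2
Ev 6: PC=1 idx=1 pred=T actual=T -> ctr[1]=3
Ev 7: PC=5 idx=1 pred=T actual=N -> ctr[1]=2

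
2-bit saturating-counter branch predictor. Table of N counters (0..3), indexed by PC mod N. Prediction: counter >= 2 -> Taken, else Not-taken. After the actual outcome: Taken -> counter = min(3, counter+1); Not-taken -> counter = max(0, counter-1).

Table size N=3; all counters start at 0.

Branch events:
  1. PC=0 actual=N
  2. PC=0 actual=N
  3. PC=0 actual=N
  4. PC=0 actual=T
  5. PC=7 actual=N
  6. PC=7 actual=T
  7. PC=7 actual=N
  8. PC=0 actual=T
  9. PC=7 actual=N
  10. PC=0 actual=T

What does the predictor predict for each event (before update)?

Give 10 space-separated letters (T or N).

Ev 1: PC=0 idx=0 pred=N actual=N -> ctr[0]=0
Ev 2: PC=0 idx=0 pred=N actual=N -> ctr[0]=0
Ev 3: PC=0 idx=0 pred=N actual=N -> ctr[0]=0
Ev 4: PC=0 idx=0 pred=N actual=T -> ctr[0]=1
Ev 5: PC=7 idx=1 pred=N actual=N -> ctr[1]=0
Ev 6: PC=7 idx=1 pred=N actual=T -> ctr[1]=1
Ev 7: PC=7 idx=1 pred=N actual=N -> ctr[1]=0
Ev 8: PC=0 idx=0 pred=N actual=T -> ctr[0]=2
Ev 9: PC=7 idx=1 pred=N actual=N -> ctr[1]=0
Ev 10: PC=0 idx=0 pred=T actual=T -> ctr[0]=3

Answer: N N N N N N N N N T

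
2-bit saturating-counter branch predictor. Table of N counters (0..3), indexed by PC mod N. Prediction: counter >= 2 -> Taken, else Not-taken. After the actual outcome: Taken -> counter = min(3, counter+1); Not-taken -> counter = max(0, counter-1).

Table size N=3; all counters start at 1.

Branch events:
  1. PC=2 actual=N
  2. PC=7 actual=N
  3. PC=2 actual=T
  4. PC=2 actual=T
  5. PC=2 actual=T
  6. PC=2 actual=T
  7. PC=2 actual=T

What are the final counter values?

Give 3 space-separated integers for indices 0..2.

Ev 1: PC=2 idx=2 pred=N actual=N -> ctr[2]=0
Ev 2: PC=7 idx=1 pred=N actual=N -> ctr[1]=0
Ev 3: PC=2 idx=2 pred=N actual=T -> ctr[2]=1
Ev 4: PC=2 idx=2 pred=N actual=T -> ctr[2]=2
Ev 5: PC=2 idx=2 pred=T actual=T -> ctr[2]=3
Ev 6: PC=2 idx=2 pred=T actual=T -> ctr[2]=3
Ev 7: PC=2 idx=2 pred=T actual=T -> ctr[2]=3

Answer: 1 0 3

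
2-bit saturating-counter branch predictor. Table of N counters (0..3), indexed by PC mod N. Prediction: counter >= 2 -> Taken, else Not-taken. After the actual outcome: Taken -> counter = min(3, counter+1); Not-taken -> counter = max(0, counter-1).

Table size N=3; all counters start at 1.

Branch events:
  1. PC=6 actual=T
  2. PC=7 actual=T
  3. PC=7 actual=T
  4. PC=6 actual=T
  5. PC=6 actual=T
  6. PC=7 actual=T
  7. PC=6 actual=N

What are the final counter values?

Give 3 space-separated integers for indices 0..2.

Ev 1: PC=6 idx=0 pred=N actual=T -> ctr[0]=2
Ev 2: PC=7 idx=1 pred=N actual=T -> ctr[1]=2
Ev 3: PC=7 idx=1 pred=T actual=T -> ctr[1]=3
Ev 4: PC=6 idx=0 pred=T actual=T -> ctr[0]=3
Ev 5: PC=6 idx=0 pred=T actual=T -> ctr[0]=3
Ev 6: PC=7 idx=1 pred=T actual=T -> ctr[1]=3
Ev 7: PC=6 idx=0 pred=T actual=N -> ctr[0]=2

Answer: 2 3 1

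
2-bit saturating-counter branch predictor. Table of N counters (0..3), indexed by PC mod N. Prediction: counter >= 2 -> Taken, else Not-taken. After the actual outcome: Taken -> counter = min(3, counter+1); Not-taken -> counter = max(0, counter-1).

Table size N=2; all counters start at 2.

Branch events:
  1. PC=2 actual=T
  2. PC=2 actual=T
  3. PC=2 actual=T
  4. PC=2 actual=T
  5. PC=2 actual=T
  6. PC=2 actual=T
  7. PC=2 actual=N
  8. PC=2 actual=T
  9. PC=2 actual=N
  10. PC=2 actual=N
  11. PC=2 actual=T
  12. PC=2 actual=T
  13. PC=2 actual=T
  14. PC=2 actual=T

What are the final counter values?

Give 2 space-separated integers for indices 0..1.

Answer: 3 2

Derivation:
Ev 1: PC=2 idx=0 pred=T actual=T -> ctr[0]=3
Ev 2: PC=2 idx=0 pred=T actual=T -> ctr[0]=3
Ev 3: PC=2 idx=0 pred=T actual=T -> ctr[0]=3
Ev 4: PC=2 idx=0 pred=T actual=T -> ctr[0]=3
Ev 5: PC=2 idx=0 pred=T actual=T -> ctr[0]=3
Ev 6: PC=2 idx=0 pred=T actual=T -> ctr[0]=3
Ev 7: PC=2 idx=0 pred=T actual=N -> ctr[0]=2
Ev 8: PC=2 idx=0 pred=T actual=T -> ctr[0]=3
Ev 9: PC=2 idx=0 pred=T actual=N -> ctr[0]=2
Ev 10: PC=2 idx=0 pred=T actual=N -> ctr[0]=1
Ev 11: PC=2 idx=0 pred=N actual=T -> ctr[0]=2
Ev 12: PC=2 idx=0 pred=T actual=T -> ctr[0]=3
Ev 13: PC=2 idx=0 pred=T actual=T -> ctr[0]=3
Ev 14: PC=2 idx=0 pred=T actual=T -> ctr[0]=3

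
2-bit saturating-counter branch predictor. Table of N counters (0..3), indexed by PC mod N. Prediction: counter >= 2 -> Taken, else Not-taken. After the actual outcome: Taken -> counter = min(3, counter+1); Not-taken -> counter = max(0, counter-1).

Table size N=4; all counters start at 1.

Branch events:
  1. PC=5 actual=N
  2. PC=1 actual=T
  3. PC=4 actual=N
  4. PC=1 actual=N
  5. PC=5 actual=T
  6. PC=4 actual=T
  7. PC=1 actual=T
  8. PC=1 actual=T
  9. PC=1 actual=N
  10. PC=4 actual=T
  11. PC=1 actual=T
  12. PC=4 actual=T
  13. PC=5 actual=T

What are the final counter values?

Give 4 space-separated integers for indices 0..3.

Ev 1: PC=5 idx=1 pred=N actual=N -> ctr[1]=0
Ev 2: PC=1 idx=1 pred=N actual=T -> ctr[1]=1
Ev 3: PC=4 idx=0 pred=N actual=N -> ctr[0]=0
Ev 4: PC=1 idx=1 pred=N actual=N -> ctr[1]=0
Ev 5: PC=5 idx=1 pred=N actual=T -> ctr[1]=1
Ev 6: PC=4 idx=0 pred=N actual=T -> ctr[0]=1
Ev 7: PC=1 idx=1 pred=N actual=T -> ctr[1]=2
Ev 8: PC=1 idx=1 pred=T actual=T -> ctr[1]=3
Ev 9: PC=1 idx=1 pred=T actual=N -> ctr[1]=2
Ev 10: PC=4 idx=0 pred=N actual=T -> ctr[0]=2
Ev 11: PC=1 idx=1 pred=T actual=T -> ctr[1]=3
Ev 12: PC=4 idx=0 pred=T actual=T -> ctr[0]=3
Ev 13: PC=5 idx=1 pred=T actual=T -> ctr[1]=3

Answer: 3 3 1 1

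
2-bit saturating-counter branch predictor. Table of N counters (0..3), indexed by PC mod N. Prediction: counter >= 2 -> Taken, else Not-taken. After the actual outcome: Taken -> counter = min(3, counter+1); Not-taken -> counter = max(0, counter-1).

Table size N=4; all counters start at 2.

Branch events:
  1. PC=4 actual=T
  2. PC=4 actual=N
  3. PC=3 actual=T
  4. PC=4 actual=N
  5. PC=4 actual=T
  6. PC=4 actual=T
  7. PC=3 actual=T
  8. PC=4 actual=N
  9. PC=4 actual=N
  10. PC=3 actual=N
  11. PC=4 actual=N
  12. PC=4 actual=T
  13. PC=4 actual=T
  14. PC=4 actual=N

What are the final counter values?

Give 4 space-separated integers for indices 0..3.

Answer: 1 2 2 2

Derivation:
Ev 1: PC=4 idx=0 pred=T actual=T -> ctr[0]=3
Ev 2: PC=4 idx=0 pred=T actual=N -> ctr[0]=2
Ev 3: PC=3 idx=3 pred=T actual=T -> ctr[3]=3
Ev 4: PC=4 idx=0 pred=T actual=N -> ctr[0]=1
Ev 5: PC=4 idx=0 pred=N actual=T -> ctr[0]=2
Ev 6: PC=4 idx=0 pred=T actual=T -> ctr[0]=3
Ev 7: PC=3 idx=3 pred=T actual=T -> ctr[3]=3
Ev 8: PC=4 idx=0 pred=T actual=N -> ctr[0]=2
Ev 9: PC=4 idx=0 pred=T actual=N -> ctr[0]=1
Ev 10: PC=3 idx=3 pred=T actual=N -> ctr[3]=2
Ev 11: PC=4 idx=0 pred=N actual=N -> ctr[0]=0
Ev 12: PC=4 idx=0 pred=N actual=T -> ctr[0]=1
Ev 13: PC=4 idx=0 pred=N actual=T -> ctr[0]=2
Ev 14: PC=4 idx=0 pred=T actual=N -> ctr[0]=1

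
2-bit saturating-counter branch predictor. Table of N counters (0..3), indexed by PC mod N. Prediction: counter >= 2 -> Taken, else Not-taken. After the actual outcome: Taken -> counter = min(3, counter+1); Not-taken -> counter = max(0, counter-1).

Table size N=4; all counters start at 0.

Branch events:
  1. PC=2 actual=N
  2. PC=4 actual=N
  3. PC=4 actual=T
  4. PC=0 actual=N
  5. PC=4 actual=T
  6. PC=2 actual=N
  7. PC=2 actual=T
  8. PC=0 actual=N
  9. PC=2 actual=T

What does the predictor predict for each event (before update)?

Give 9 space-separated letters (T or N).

Ev 1: PC=2 idx=2 pred=N actual=N -> ctr[2]=0
Ev 2: PC=4 idx=0 pred=N actual=N -> ctr[0]=0
Ev 3: PC=4 idx=0 pred=N actual=T -> ctr[0]=1
Ev 4: PC=0 idx=0 pred=N actual=N -> ctr[0]=0
Ev 5: PC=4 idx=0 pred=N actual=T -> ctr[0]=1
Ev 6: PC=2 idx=2 pred=N actual=N -> ctr[2]=0
Ev 7: PC=2 idx=2 pred=N actual=T -> ctr[2]=1
Ev 8: PC=0 idx=0 pred=N actual=N -> ctr[0]=0
Ev 9: PC=2 idx=2 pred=N actual=T -> ctr[2]=2

Answer: N N N N N N N N N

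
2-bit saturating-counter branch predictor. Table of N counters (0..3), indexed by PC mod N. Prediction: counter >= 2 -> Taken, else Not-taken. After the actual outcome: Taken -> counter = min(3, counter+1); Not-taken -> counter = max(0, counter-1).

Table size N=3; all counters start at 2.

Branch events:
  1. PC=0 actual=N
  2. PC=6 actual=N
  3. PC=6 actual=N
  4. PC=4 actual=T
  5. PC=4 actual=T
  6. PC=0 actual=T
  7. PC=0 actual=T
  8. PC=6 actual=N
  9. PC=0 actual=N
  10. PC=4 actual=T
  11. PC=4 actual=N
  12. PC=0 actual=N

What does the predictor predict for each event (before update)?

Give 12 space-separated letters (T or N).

Ev 1: PC=0 idx=0 pred=T actual=N -> ctr[0]=1
Ev 2: PC=6 idx=0 pred=N actual=N -> ctr[0]=0
Ev 3: PC=6 idx=0 pred=N actual=N -> ctr[0]=0
Ev 4: PC=4 idx=1 pred=T actual=T -> ctr[1]=3
Ev 5: PC=4 idx=1 pred=T actual=T -> ctr[1]=3
Ev 6: PC=0 idx=0 pred=N actual=T -> ctr[0]=1
Ev 7: PC=0 idx=0 pred=N actual=T -> ctr[0]=2
Ev 8: PC=6 idx=0 pred=T actual=N -> ctr[0]=1
Ev 9: PC=0 idx=0 pred=N actual=N -> ctr[0]=0
Ev 10: PC=4 idx=1 pred=T actual=T -> ctr[1]=3
Ev 11: PC=4 idx=1 pred=T actual=N -> ctr[1]=2
Ev 12: PC=0 idx=0 pred=N actual=N -> ctr[0]=0

Answer: T N N T T N N T N T T N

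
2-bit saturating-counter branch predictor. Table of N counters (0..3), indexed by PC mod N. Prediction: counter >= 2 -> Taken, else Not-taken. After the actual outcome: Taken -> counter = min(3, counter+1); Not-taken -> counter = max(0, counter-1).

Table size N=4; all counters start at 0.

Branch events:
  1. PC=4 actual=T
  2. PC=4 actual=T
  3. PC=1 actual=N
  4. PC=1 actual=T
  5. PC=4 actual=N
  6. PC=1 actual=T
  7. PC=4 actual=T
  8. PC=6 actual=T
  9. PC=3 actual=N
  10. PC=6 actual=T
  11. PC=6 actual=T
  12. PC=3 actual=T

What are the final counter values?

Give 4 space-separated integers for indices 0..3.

Ev 1: PC=4 idx=0 pred=N actual=T -> ctr[0]=1
Ev 2: PC=4 idx=0 pred=N actual=T -> ctr[0]=2
Ev 3: PC=1 idx=1 pred=N actual=N -> ctr[1]=0
Ev 4: PC=1 idx=1 pred=N actual=T -> ctr[1]=1
Ev 5: PC=4 idx=0 pred=T actual=N -> ctr[0]=1
Ev 6: PC=1 idx=1 pred=N actual=T -> ctr[1]=2
Ev 7: PC=4 idx=0 pred=N actual=T -> ctr[0]=2
Ev 8: PC=6 idx=2 pred=N actual=T -> ctr[2]=1
Ev 9: PC=3 idx=3 pred=N actual=N -> ctr[3]=0
Ev 10: PC=6 idx=2 pred=N actual=T -> ctr[2]=2
Ev 11: PC=6 idx=2 pred=T actual=T -> ctr[2]=3
Ev 12: PC=3 idx=3 pred=N actual=T -> ctr[3]=1

Answer: 2 2 3 1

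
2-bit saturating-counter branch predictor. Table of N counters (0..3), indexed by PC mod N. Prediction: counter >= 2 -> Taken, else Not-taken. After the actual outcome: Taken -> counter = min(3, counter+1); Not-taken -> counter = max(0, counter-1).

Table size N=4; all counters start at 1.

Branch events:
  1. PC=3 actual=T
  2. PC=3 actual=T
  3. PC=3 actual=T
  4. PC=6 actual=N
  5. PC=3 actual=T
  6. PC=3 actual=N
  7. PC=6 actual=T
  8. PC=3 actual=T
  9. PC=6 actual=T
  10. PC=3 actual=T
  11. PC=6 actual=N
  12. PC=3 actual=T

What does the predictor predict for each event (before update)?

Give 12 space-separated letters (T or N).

Answer: N T T N T T N T N T T T

Derivation:
Ev 1: PC=3 idx=3 pred=N actual=T -> ctr[3]=2
Ev 2: PC=3 idx=3 pred=T actual=T -> ctr[3]=3
Ev 3: PC=3 idx=3 pred=T actual=T -> ctr[3]=3
Ev 4: PC=6 idx=2 pred=N actual=N -> ctr[2]=0
Ev 5: PC=3 idx=3 pred=T actual=T -> ctr[3]=3
Ev 6: PC=3 idx=3 pred=T actual=N -> ctr[3]=2
Ev 7: PC=6 idx=2 pred=N actual=T -> ctr[2]=1
Ev 8: PC=3 idx=3 pred=T actual=T -> ctr[3]=3
Ev 9: PC=6 idx=2 pred=N actual=T -> ctr[2]=2
Ev 10: PC=3 idx=3 pred=T actual=T -> ctr[3]=3
Ev 11: PC=6 idx=2 pred=T actual=N -> ctr[2]=1
Ev 12: PC=3 idx=3 pred=T actual=T -> ctr[3]=3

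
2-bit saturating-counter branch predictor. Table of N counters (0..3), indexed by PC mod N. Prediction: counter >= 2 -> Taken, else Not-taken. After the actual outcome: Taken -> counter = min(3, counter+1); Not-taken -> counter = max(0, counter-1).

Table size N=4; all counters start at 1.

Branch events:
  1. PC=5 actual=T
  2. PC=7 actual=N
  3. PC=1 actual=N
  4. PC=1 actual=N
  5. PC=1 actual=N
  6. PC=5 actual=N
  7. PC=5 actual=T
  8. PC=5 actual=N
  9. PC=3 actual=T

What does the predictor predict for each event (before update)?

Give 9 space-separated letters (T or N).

Answer: N N T N N N N N N

Derivation:
Ev 1: PC=5 idx=1 pred=N actual=T -> ctr[1]=2
Ev 2: PC=7 idx=3 pred=N actual=N -> ctr[3]=0
Ev 3: PC=1 idx=1 pred=T actual=N -> ctr[1]=1
Ev 4: PC=1 idx=1 pred=N actual=N -> ctr[1]=0
Ev 5: PC=1 idx=1 pred=N actual=N -> ctr[1]=0
Ev 6: PC=5 idx=1 pred=N actual=N -> ctr[1]=0
Ev 7: PC=5 idx=1 pred=N actual=T -> ctr[1]=1
Ev 8: PC=5 idx=1 pred=N actual=N -> ctr[1]=0
Ev 9: PC=3 idx=3 pred=N actual=T -> ctr[3]=1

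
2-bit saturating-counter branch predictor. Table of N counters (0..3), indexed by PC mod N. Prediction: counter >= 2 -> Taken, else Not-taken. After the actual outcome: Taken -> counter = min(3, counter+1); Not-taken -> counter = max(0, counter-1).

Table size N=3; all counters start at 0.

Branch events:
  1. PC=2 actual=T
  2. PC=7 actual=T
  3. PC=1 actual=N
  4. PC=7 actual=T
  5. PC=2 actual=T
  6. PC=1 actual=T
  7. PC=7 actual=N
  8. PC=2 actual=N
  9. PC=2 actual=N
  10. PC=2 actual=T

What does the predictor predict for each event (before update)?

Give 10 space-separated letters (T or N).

Answer: N N N N N N T T N N

Derivation:
Ev 1: PC=2 idx=2 pred=N actual=T -> ctr[2]=1
Ev 2: PC=7 idx=1 pred=N actual=T -> ctr[1]=1
Ev 3: PC=1 idx=1 pred=N actual=N -> ctr[1]=0
Ev 4: PC=7 idx=1 pred=N actual=T -> ctr[1]=1
Ev 5: PC=2 idx=2 pred=N actual=T -> ctr[2]=2
Ev 6: PC=1 idx=1 pred=N actual=T -> ctr[1]=2
Ev 7: PC=7 idx=1 pred=T actual=N -> ctr[1]=1
Ev 8: PC=2 idx=2 pred=T actual=N -> ctr[2]=1
Ev 9: PC=2 idx=2 pred=N actual=N -> ctr[2]=0
Ev 10: PC=2 idx=2 pred=N actual=T -> ctr[2]=1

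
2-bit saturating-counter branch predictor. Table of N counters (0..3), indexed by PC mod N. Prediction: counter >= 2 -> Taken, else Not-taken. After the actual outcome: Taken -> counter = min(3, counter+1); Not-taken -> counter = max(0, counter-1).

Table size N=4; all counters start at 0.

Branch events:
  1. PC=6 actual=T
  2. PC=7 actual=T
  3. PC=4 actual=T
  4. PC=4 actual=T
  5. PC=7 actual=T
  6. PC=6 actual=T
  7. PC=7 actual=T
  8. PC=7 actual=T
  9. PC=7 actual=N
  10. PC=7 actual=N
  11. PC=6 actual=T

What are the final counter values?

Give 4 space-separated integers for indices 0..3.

Answer: 2 0 3 1

Derivation:
Ev 1: PC=6 idx=2 pred=N actual=T -> ctr[2]=1
Ev 2: PC=7 idx=3 pred=N actual=T -> ctr[3]=1
Ev 3: PC=4 idx=0 pred=N actual=T -> ctr[0]=1
Ev 4: PC=4 idx=0 pred=N actual=T -> ctr[0]=2
Ev 5: PC=7 idx=3 pred=N actual=T -> ctr[3]=2
Ev 6: PC=6 idx=2 pred=N actual=T -> ctr[2]=2
Ev 7: PC=7 idx=3 pred=T actual=T -> ctr[3]=3
Ev 8: PC=7 idx=3 pred=T actual=T -> ctr[3]=3
Ev 9: PC=7 idx=3 pred=T actual=N -> ctr[3]=2
Ev 10: PC=7 idx=3 pred=T actual=N -> ctr[3]=1
Ev 11: PC=6 idx=2 pred=T actual=T -> ctr[2]=3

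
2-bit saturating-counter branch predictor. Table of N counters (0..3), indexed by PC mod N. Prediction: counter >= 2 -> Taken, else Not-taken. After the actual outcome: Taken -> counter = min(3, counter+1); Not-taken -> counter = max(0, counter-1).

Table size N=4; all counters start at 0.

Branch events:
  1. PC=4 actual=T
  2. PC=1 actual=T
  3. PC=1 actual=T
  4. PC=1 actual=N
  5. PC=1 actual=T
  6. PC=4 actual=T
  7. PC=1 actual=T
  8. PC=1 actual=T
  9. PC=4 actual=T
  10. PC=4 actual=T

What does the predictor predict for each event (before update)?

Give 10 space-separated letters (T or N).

Answer: N N N T N N T T T T

Derivation:
Ev 1: PC=4 idx=0 pred=N actual=T -> ctr[0]=1
Ev 2: PC=1 idx=1 pred=N actual=T -> ctr[1]=1
Ev 3: PC=1 idx=1 pred=N actual=T -> ctr[1]=2
Ev 4: PC=1 idx=1 pred=T actual=N -> ctr[1]=1
Ev 5: PC=1 idx=1 pred=N actual=T -> ctr[1]=2
Ev 6: PC=4 idx=0 pred=N actual=T -> ctr[0]=2
Ev 7: PC=1 idx=1 pred=T actual=T -> ctr[1]=3
Ev 8: PC=1 idx=1 pred=T actual=T -> ctr[1]=3
Ev 9: PC=4 idx=0 pred=T actual=T -> ctr[0]=3
Ev 10: PC=4 idx=0 pred=T actual=T -> ctr[0]=3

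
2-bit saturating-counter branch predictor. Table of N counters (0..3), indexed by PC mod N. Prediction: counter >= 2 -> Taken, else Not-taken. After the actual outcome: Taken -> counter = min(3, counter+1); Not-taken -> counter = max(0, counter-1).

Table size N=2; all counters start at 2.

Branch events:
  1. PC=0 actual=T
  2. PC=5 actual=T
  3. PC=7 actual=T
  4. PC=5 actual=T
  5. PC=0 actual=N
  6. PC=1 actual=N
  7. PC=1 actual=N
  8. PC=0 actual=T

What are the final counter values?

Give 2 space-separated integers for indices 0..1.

Ev 1: PC=0 idx=0 pred=T actual=T -> ctr[0]=3
Ev 2: PC=5 idx=1 pred=T actual=T -> ctr[1]=3
Ev 3: PC=7 idx=1 pred=T actual=T -> ctr[1]=3
Ev 4: PC=5 idx=1 pred=T actual=T -> ctr[1]=3
Ev 5: PC=0 idx=0 pred=T actual=N -> ctr[0]=2
Ev 6: PC=1 idx=1 pred=T actual=N -> ctr[1]=2
Ev 7: PC=1 idx=1 pred=T actual=N -> ctr[1]=1
Ev 8: PC=0 idx=0 pred=T actual=T -> ctr[0]=3

Answer: 3 1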